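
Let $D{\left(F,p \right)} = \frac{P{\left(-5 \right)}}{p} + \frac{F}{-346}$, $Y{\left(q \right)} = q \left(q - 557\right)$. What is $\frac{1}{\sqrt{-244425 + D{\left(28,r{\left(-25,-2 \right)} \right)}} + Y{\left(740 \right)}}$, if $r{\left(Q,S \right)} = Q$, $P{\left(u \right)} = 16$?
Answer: $\frac{585691500}{79315400071243} - \frac{5 i \sqrt{182885435039}}{79315400071243} \approx 7.3843 \cdot 10^{-6} - 2.6959 \cdot 10^{-8} i$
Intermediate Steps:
$Y{\left(q \right)} = q \left(-557 + q\right)$
$D{\left(F,p \right)} = \frac{16}{p} - \frac{F}{346}$ ($D{\left(F,p \right)} = \frac{16}{p} + \frac{F}{-346} = \frac{16}{p} + F \left(- \frac{1}{346}\right) = \frac{16}{p} - \frac{F}{346}$)
$\frac{1}{\sqrt{-244425 + D{\left(28,r{\left(-25,-2 \right)} \right)}} + Y{\left(740 \right)}} = \frac{1}{\sqrt{-244425 + \left(\frac{16}{-25} - \frac{14}{173}\right)} + 740 \left(-557 + 740\right)} = \frac{1}{\sqrt{-244425 + \left(16 \left(- \frac{1}{25}\right) - \frac{14}{173}\right)} + 740 \cdot 183} = \frac{1}{\sqrt{-244425 - \frac{3118}{4325}} + 135420} = \frac{1}{\sqrt{- \frac{1057141243}{4325}} + 135420} = \frac{1}{\frac{i \sqrt{182885435039}}{865} + 135420} = \frac{1}{135420 + \frac{i \sqrt{182885435039}}{865}}$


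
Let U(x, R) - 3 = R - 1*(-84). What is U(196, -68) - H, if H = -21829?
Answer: 21848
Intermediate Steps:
U(x, R) = 87 + R (U(x, R) = 3 + (R - 1*(-84)) = 3 + (R + 84) = 3 + (84 + R) = 87 + R)
U(196, -68) - H = (87 - 68) - 1*(-21829) = 19 + 21829 = 21848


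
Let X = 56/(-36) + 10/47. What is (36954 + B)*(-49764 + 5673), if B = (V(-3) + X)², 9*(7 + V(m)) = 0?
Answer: -10817965442731/6627 ≈ -1.6324e+9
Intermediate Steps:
V(m) = -7 (V(m) = -7 + (⅑)*0 = -7 + 0 = -7)
X = -568/423 (X = 56*(-1/36) + 10*(1/47) = -14/9 + 10/47 = -568/423 ≈ -1.3428)
B = 12453841/178929 (B = (-7 - 568/423)² = (-3529/423)² = 12453841/178929 ≈ 69.602)
(36954 + B)*(-49764 + 5673) = (36954 + 12453841/178929)*(-49764 + 5673) = (6624596107/178929)*(-44091) = -10817965442731/6627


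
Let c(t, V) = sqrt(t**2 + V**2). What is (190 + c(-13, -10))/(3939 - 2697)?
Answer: 95/621 + sqrt(269)/1242 ≈ 0.16618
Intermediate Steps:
c(t, V) = sqrt(V**2 + t**2)
(190 + c(-13, -10))/(3939 - 2697) = (190 + sqrt((-10)**2 + (-13)**2))/(3939 - 2697) = (190 + sqrt(100 + 169))/1242 = (190 + sqrt(269))*(1/1242) = 95/621 + sqrt(269)/1242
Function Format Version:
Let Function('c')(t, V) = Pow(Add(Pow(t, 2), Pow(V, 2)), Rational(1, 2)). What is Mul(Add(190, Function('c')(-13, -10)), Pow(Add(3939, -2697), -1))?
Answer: Add(Rational(95, 621), Mul(Rational(1, 1242), Pow(269, Rational(1, 2)))) ≈ 0.16618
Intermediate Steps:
Function('c')(t, V) = Pow(Add(Pow(V, 2), Pow(t, 2)), Rational(1, 2))
Mul(Add(190, Function('c')(-13, -10)), Pow(Add(3939, -2697), -1)) = Mul(Add(190, Pow(Add(Pow(-10, 2), Pow(-13, 2)), Rational(1, 2))), Pow(Add(3939, -2697), -1)) = Mul(Add(190, Pow(Add(100, 169), Rational(1, 2))), Pow(1242, -1)) = Mul(Add(190, Pow(269, Rational(1, 2))), Rational(1, 1242)) = Add(Rational(95, 621), Mul(Rational(1, 1242), Pow(269, Rational(1, 2))))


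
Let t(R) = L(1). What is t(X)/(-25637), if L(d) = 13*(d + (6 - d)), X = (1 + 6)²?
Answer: -78/25637 ≈ -0.0030425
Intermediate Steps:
X = 49 (X = 7² = 49)
L(d) = 78 (L(d) = 13*6 = 78)
t(R) = 78
t(X)/(-25637) = 78/(-25637) = 78*(-1/25637) = -78/25637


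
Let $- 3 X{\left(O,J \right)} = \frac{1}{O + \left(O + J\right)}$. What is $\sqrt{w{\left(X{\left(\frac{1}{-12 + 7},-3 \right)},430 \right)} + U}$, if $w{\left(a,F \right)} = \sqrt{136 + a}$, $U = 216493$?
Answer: $\frac{\sqrt{563098293 + 51 \sqrt{353991}}}{51} \approx 465.3$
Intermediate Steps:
$X{\left(O,J \right)} = - \frac{1}{3 \left(J + 2 O\right)}$ ($X{\left(O,J \right)} = - \frac{1}{3 \left(O + \left(O + J\right)\right)} = - \frac{1}{3 \left(O + \left(J + O\right)\right)} = - \frac{1}{3 \left(J + 2 O\right)}$)
$\sqrt{w{\left(X{\left(\frac{1}{-12 + 7},-3 \right)},430 \right)} + U} = \sqrt{\sqrt{136 - \frac{1}{3 \left(-3\right) + \frac{6}{-12 + 7}}} + 216493} = \sqrt{\sqrt{136 - \frac{1}{-9 + \frac{6}{-5}}} + 216493} = \sqrt{\sqrt{136 - \frac{1}{-9 + 6 \left(- \frac{1}{5}\right)}} + 216493} = \sqrt{\sqrt{136 - \frac{1}{-9 - \frac{6}{5}}} + 216493} = \sqrt{\sqrt{136 - \frac{1}{- \frac{51}{5}}} + 216493} = \sqrt{\sqrt{136 - - \frac{5}{51}} + 216493} = \sqrt{\sqrt{136 + \frac{5}{51}} + 216493} = \sqrt{\sqrt{\frac{6941}{51}} + 216493} = \sqrt{\frac{\sqrt{353991}}{51} + 216493} = \sqrt{216493 + \frac{\sqrt{353991}}{51}}$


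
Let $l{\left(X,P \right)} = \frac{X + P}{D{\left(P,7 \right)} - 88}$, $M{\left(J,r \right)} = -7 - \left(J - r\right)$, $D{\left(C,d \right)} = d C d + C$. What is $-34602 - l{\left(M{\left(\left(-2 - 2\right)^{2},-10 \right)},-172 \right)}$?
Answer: $- \frac{300622381}{8688} \approx -34602.0$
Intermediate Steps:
$D{\left(C,d \right)} = C + C d^{2}$ ($D{\left(C,d \right)} = C d d + C = C d^{2} + C = C + C d^{2}$)
$M{\left(J,r \right)} = -7 + r - J$
$l{\left(X,P \right)} = \frac{P + X}{-88 + 50 P}$ ($l{\left(X,P \right)} = \frac{X + P}{P \left(1 + 7^{2}\right) - 88} = \frac{P + X}{P \left(1 + 49\right) - 88} = \frac{P + X}{P 50 - 88} = \frac{P + X}{50 P - 88} = \frac{P + X}{-88 + 50 P}$)
$-34602 - l{\left(M{\left(\left(-2 - 2\right)^{2},-10 \right)},-172 \right)} = -34602 - \frac{-172 - \left(17 + \left(-2 - 2\right)^{2}\right)}{2 \left(-44 + 25 \left(-172\right)\right)} = -34602 - \frac{-172 - 33}{2 \left(-44 - 4300\right)} = -34602 - \frac{-172 - 33}{2 \left(-4344\right)} = -34602 - \frac{1}{2} \left(- \frac{1}{4344}\right) \left(-172 - 33\right) = -34602 - \frac{1}{2} \left(- \frac{1}{4344}\right) \left(-205\right) = -34602 - \frac{205}{8688} = - \frac{300622381}{8688}$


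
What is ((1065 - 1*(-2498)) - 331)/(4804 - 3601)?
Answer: 3232/1203 ≈ 2.6866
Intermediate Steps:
((1065 - 1*(-2498)) - 331)/(4804 - 3601) = ((1065 + 2498) - 331)/1203 = (3563 - 331)*(1/1203) = 3232*(1/1203) = 3232/1203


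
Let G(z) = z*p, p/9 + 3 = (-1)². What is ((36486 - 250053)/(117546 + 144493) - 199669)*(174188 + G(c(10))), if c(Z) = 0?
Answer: -9113738886879704/262039 ≈ -3.4780e+10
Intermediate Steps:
p = -18 (p = -27 + 9*(-1)² = -27 + 9*1 = -27 + 9 = -18)
G(z) = -18*z (G(z) = z*(-18) = -18*z)
((36486 - 250053)/(117546 + 144493) - 199669)*(174188 + G(c(10))) = ((36486 - 250053)/(117546 + 144493) - 199669)*(174188 - 18*0) = (-213567/262039 - 199669)*(174188 + 0) = (-213567*1/262039 - 199669)*174188 = (-213567/262039 - 199669)*174188 = -52321278658/262039*174188 = -9113738886879704/262039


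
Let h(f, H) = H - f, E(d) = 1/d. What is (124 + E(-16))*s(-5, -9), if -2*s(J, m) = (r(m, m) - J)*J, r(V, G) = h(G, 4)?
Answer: 89235/16 ≈ 5577.2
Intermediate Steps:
r(V, G) = 4 - G
s(J, m) = -J*(4 - J - m)/2 (s(J, m) = -((4 - m) - J)*J/2 = -(4 - J - m)*J/2 = -J*(4 - J - m)/2)
(124 + E(-16))*s(-5, -9) = (124 + 1/(-16))*((½)*(-5)*(-4 - 5 - 9)) = (124 - 1/16)*((½)*(-5)*(-18)) = (1983/16)*45 = 89235/16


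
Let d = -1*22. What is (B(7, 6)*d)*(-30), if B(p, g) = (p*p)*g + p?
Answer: 198660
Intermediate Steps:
d = -22
B(p, g) = p + g*p² (B(p, g) = p²*g + p = g*p² + p = p + g*p²)
(B(7, 6)*d)*(-30) = ((7*(1 + 6*7))*(-22))*(-30) = ((7*(1 + 42))*(-22))*(-30) = ((7*43)*(-22))*(-30) = (301*(-22))*(-30) = -6622*(-30) = 198660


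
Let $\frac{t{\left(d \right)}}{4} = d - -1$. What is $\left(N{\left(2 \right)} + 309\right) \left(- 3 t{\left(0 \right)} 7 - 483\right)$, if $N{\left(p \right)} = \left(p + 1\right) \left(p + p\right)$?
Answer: $-182007$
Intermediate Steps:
$t{\left(d \right)} = 4 + 4 d$ ($t{\left(d \right)} = 4 \left(d - -1\right) = 4 \left(d + 1\right) = 4 \left(1 + d\right) = 4 + 4 d$)
$N{\left(p \right)} = 2 p \left(1 + p\right)$ ($N{\left(p \right)} = \left(1 + p\right) 2 p = 2 p \left(1 + p\right)$)
$\left(N{\left(2 \right)} + 309\right) \left(- 3 t{\left(0 \right)} 7 - 483\right) = \left(2 \cdot 2 \left(1 + 2\right) + 309\right) \left(- 3 \left(4 + 4 \cdot 0\right) 7 - 483\right) = \left(2 \cdot 2 \cdot 3 + 309\right) \left(- 3 \left(4 + 0\right) 7 - 483\right) = \left(12 + 309\right) \left(\left(-3\right) 4 \cdot 7 - 483\right) = 321 \left(\left(-12\right) 7 - 483\right) = 321 \left(-84 - 483\right) = 321 \left(-567\right) = -182007$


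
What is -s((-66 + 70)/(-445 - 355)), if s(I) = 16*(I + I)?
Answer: 4/25 ≈ 0.16000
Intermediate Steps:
s(I) = 32*I (s(I) = 16*(2*I) = 32*I)
-s((-66 + 70)/(-445 - 355)) = -32*(-66 + 70)/(-445 - 355) = -32*4/(-800) = -32*4*(-1/800) = -32*(-1)/200 = -1*(-4/25) = 4/25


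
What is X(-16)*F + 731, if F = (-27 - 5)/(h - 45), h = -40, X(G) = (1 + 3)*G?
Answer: 60087/85 ≈ 706.91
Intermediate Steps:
X(G) = 4*G
F = 32/85 (F = (-27 - 5)/(-40 - 45) = -32/(-85) = -32*(-1/85) = 32/85 ≈ 0.37647)
X(-16)*F + 731 = (4*(-16))*(32/85) + 731 = -64*32/85 + 731 = -2048/85 + 731 = 60087/85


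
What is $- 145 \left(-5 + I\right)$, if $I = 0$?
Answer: $725$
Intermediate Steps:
$- 145 \left(-5 + I\right) = - 145 \left(-5 + 0\right) = \left(-145\right) \left(-5\right) = 725$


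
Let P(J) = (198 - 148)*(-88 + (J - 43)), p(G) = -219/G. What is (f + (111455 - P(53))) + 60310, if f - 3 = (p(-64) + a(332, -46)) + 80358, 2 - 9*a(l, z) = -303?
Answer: 147492467/576 ≈ 2.5606e+5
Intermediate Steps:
a(l, z) = 305/9 (a(l, z) = 2/9 - ⅑*(-303) = 2/9 + 101/3 = 305/9)
P(J) = -6550 + 50*J (P(J) = 50*(-88 + (-43 + J)) = 50*(-131 + J) = -6550 + 50*J)
f = 46309427/576 (f = 3 + ((-219/(-64) + 305/9) + 80358) = 3 + ((-219*(-1/64) + 305/9) + 80358) = 3 + ((219/64 + 305/9) + 80358) = 3 + (21491/576 + 80358) = 3 + 46307699/576 = 46309427/576 ≈ 80398.)
(f + (111455 - P(53))) + 60310 = (46309427/576 + (111455 - (-6550 + 50*53))) + 60310 = (46309427/576 + (111455 - (-6550 + 2650))) + 60310 = (46309427/576 + (111455 - 1*(-3900))) + 60310 = (46309427/576 + (111455 + 3900)) + 60310 = (46309427/576 + 115355) + 60310 = 112753907/576 + 60310 = 147492467/576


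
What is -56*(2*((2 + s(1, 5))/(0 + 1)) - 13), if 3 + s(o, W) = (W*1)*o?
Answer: 280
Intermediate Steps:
s(o, W) = -3 + W*o (s(o, W) = -3 + (W*1)*o = -3 + W*o)
-56*(2*((2 + s(1, 5))/(0 + 1)) - 13) = -56*(2*((2 + (-3 + 5*1))/(0 + 1)) - 13) = -56*(2*((2 + (-3 + 5))/1) - 13) = -56*(2*((2 + 2)*1) - 13) = -56*(2*(4*1) - 13) = -56*(2*4 - 13) = -56*(8 - 13) = -56*(-5) = 280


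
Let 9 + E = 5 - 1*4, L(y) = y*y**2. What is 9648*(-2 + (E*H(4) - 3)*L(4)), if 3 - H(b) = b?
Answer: 3068064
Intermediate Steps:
L(y) = y**3
H(b) = 3 - b
E = -8 (E = -9 + (5 - 1*4) = -9 + (5 - 4) = -9 + 1 = -8)
9648*(-2 + (E*H(4) - 3)*L(4)) = 9648*(-2 + (-8*(3 - 1*4) - 3)*4**3) = 9648*(-2 + (-8*(3 - 4) - 3)*64) = 9648*(-2 + (-8*(-1) - 3)*64) = 9648*(-2 + (8 - 3)*64) = 9648*(-2 + 5*64) = 9648*(-2 + 320) = 9648*318 = 3068064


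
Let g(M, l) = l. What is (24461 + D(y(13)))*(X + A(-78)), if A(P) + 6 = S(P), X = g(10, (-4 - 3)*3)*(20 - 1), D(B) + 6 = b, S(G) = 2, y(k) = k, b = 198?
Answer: -9935159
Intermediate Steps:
D(B) = 192 (D(B) = -6 + 198 = 192)
X = -399 (X = ((-4 - 3)*3)*(20 - 1) = -7*3*19 = -21*19 = -399)
A(P) = -4 (A(P) = -6 + 2 = -4)
(24461 + D(y(13)))*(X + A(-78)) = (24461 + 192)*(-399 - 4) = 24653*(-403) = -9935159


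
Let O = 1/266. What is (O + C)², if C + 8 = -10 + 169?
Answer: 1613387889/70756 ≈ 22802.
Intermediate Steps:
C = 151 (C = -8 + (-10 + 169) = -8 + 159 = 151)
O = 1/266 ≈ 0.0037594
(O + C)² = (1/266 + 151)² = (40167/266)² = 1613387889/70756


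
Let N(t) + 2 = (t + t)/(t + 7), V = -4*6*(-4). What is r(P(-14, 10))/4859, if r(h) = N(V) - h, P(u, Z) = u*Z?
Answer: 14406/500477 ≈ 0.028785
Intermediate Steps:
V = 96 (V = -24*(-4) = 96)
N(t) = -2 + 2*t/(7 + t) (N(t) = -2 + (t + t)/(t + 7) = -2 + (2*t)/(7 + t) = -2 + 2*t/(7 + t))
P(u, Z) = Z*u
r(h) = -14/103 - h (r(h) = -14/(7 + 96) - h = -14/103 - h)
r(P(-14, 10))/4859 = (-14/103 - 10*(-14))/4859 = (-14/103 - 1*(-140))*(1/4859) = (-14/103 + 140)*(1/4859) = (14406/103)*(1/4859) = 14406/500477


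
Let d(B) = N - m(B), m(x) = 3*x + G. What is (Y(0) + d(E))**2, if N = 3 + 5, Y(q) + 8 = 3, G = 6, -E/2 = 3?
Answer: 225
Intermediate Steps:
E = -6 (E = -2*3 = -6)
Y(q) = -5 (Y(q) = -8 + 3 = -5)
m(x) = 6 + 3*x (m(x) = 3*x + 6 = 6 + 3*x)
N = 8
d(B) = 2 - 3*B (d(B) = 8 - (6 + 3*B) = 8 + (-6 - 3*B) = 2 - 3*B)
(Y(0) + d(E))**2 = (-5 + (2 - 3*(-6)))**2 = (-5 + (2 + 18))**2 = (-5 + 20)**2 = 15**2 = 225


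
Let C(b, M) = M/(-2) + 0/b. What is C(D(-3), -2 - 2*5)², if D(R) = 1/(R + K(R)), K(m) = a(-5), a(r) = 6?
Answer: 36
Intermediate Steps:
K(m) = 6
D(R) = 1/(6 + R) (D(R) = 1/(R + 6) = 1/(6 + R))
C(b, M) = -M/2 (C(b, M) = M*(-½) + 0 = -M/2 + 0 = -M/2)
C(D(-3), -2 - 2*5)² = (-(-2 - 2*5)/2)² = (-(-2 - 10)/2)² = (-½*(-12))² = 6² = 36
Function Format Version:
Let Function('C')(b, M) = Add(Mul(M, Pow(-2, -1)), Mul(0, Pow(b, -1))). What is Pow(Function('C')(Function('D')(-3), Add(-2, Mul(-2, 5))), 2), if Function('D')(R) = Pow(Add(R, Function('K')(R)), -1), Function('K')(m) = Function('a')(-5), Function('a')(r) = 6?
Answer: 36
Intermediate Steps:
Function('K')(m) = 6
Function('D')(R) = Pow(Add(6, R), -1) (Function('D')(R) = Pow(Add(R, 6), -1) = Pow(Add(6, R), -1))
Function('C')(b, M) = Mul(Rational(-1, 2), M) (Function('C')(b, M) = Add(Mul(M, Rational(-1, 2)), 0) = Add(Mul(Rational(-1, 2), M), 0) = Mul(Rational(-1, 2), M))
Pow(Function('C')(Function('D')(-3), Add(-2, Mul(-2, 5))), 2) = Pow(Mul(Rational(-1, 2), Add(-2, Mul(-2, 5))), 2) = Pow(Mul(Rational(-1, 2), Add(-2, -10)), 2) = Pow(Mul(Rational(-1, 2), -12), 2) = Pow(6, 2) = 36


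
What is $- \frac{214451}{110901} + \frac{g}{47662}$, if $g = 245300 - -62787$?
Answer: $\frac{23945992825}{5285763462} \approx 4.5303$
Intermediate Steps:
$g = 308087$ ($g = 245300 + 62787 = 308087$)
$- \frac{214451}{110901} + \frac{g}{47662} = - \frac{214451}{110901} + \frac{308087}{47662} = \frac{23945992825}{5285763462}$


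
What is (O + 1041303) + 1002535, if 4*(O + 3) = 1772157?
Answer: 9947497/4 ≈ 2.4869e+6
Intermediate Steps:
O = 1772145/4 (O = -3 + (¼)*1772157 = -3 + 1772157/4 = 1772145/4 ≈ 4.4304e+5)
(O + 1041303) + 1002535 = (1772145/4 + 1041303) + 1002535 = 5937357/4 + 1002535 = 9947497/4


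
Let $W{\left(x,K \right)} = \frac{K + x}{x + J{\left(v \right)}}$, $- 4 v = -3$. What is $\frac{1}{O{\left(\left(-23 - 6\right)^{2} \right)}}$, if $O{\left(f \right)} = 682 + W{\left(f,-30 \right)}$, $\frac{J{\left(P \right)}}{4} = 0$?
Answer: $\frac{841}{574373} \approx 0.0014642$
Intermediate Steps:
$v = \frac{3}{4}$ ($v = \left(- \frac{1}{4}\right) \left(-3\right) = \frac{3}{4} \approx 0.75$)
$J{\left(P \right)} = 0$ ($J{\left(P \right)} = 4 \cdot 0 = 0$)
$W{\left(x,K \right)} = \frac{K + x}{x}$ ($W{\left(x,K \right)} = \frac{K + x}{x + 0} = \frac{K + x}{x}$)
$O{\left(f \right)} = 682 + \frac{-30 + f}{f}$
$\frac{1}{O{\left(\left(-23 - 6\right)^{2} \right)}} = \frac{1}{683 - \frac{30}{\left(-23 - 6\right)^{2}}} = \frac{1}{683 - \frac{30}{\left(-29\right)^{2}}} = \frac{1}{683 - \frac{30}{841}} = \frac{1}{\frac{574373}{841}} = \frac{841}{574373}$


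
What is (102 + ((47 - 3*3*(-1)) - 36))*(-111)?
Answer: -13542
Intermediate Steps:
(102 + ((47 - 3*3*(-1)) - 36))*(-111) = (102 + ((47 - 9*(-1)) - 36))*(-111) = (102 + ((47 + 9) - 36))*(-111) = (102 + (56 - 36))*(-111) = (102 + 20)*(-111) = 122*(-111) = -13542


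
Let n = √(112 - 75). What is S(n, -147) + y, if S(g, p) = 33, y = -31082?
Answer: -31049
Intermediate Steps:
n = √37 ≈ 6.0828
S(n, -147) + y = 33 - 31082 = -31049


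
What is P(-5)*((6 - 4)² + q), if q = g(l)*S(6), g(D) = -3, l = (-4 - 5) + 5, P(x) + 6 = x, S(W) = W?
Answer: 154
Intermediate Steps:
P(x) = -6 + x
l = -4 (l = -9 + 5 = -4)
q = -18 (q = -3*6 = -18)
P(-5)*((6 - 4)² + q) = (-6 - 5)*((6 - 4)² - 18) = -11*(2² - 18) = -11*(4 - 18) = -11*(-14) = 154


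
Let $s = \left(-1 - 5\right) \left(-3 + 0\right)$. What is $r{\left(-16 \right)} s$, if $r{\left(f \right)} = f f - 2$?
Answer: $4572$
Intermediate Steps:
$r{\left(f \right)} = -2 + f^{2}$ ($r{\left(f \right)} = f^{2} - 2 = -2 + f^{2}$)
$s = 18$ ($s = \left(-6\right) \left(-3\right) = 18$)
$r{\left(-16 \right)} s = \left(-2 + \left(-16\right)^{2}\right) 18 = \left(-2 + 256\right) 18 = 254 \cdot 18 = 4572$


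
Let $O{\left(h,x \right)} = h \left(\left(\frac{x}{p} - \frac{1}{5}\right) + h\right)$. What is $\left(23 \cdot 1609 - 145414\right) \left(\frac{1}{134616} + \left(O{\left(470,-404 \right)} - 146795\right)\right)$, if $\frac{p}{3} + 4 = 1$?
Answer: $- \frac{4163857548932237}{403848} \approx -1.031 \cdot 10^{10}$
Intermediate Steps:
$p = -9$ ($p = -12 + 3 \cdot 1 = -12 + 3 = -9$)
$O{\left(h,x \right)} = h \left(- \frac{1}{5} + h - \frac{x}{9}\right)$ ($O{\left(h,x \right)} = h \left(\left(\frac{x}{-9} - \frac{1}{5}\right) + h\right) = h \left(\left(x \left(- \frac{1}{9}\right) - \frac{1}{5}\right) + h\right) = h \left(\left(- \frac{x}{9} - \frac{1}{5}\right) + h\right) = h \left(\left(- \frac{1}{5} - \frac{x}{9}\right) + h\right) = h \left(- \frac{1}{5} + h - \frac{x}{9}\right)$)
$\left(23 \cdot 1609 - 145414\right) \left(\frac{1}{134616} + \left(O{\left(470,-404 \right)} - 146795\right)\right) = \left(23 \cdot 1609 - 145414\right) \left(\frac{1}{134616} - \left(146795 - \frac{94 \left(-9 - -2020 + 45 \cdot 470\right)}{9}\right)\right) = \left(37007 - 145414\right) \left(\frac{1}{134616} - \left(146795 - \frac{94 \left(-9 + 2020 + 21150\right)}{9}\right)\right) = - 108407 \left(\frac{1}{134616} - \left(146795 - \frac{2177134}{9}\right)\right) = - 108407 \left(\frac{1}{134616} + \left(\frac{2177134}{9} - 146795\right)\right) = - 108407 \left(\frac{1}{134616} + \frac{855979}{9}\right) = \left(-108407\right) \frac{38409489691}{403848} = - \frac{4163857548932237}{403848}$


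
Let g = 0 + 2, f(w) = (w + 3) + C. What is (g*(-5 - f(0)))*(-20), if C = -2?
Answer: 240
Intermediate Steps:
f(w) = 1 + w (f(w) = (w + 3) - 2 = (3 + w) - 2 = 1 + w)
g = 2
(g*(-5 - f(0)))*(-20) = (2*(-5 - (1 + 0)))*(-20) = (2*(-5 - 1*1))*(-20) = (2*(-5 - 1))*(-20) = (2*(-6))*(-20) = -12*(-20) = 240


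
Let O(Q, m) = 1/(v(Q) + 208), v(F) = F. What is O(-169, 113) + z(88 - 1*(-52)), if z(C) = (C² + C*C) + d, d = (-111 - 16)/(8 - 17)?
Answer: 4588054/117 ≈ 39214.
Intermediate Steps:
d = 127/9 (d = -127/(-9) = -127*(-⅑) = 127/9 ≈ 14.111)
O(Q, m) = 1/(208 + Q) (O(Q, m) = 1/(Q + 208) = 1/(208 + Q))
z(C) = 127/9 + 2*C² (z(C) = (C² + C*C) + 127/9 = (C² + C²) + 127/9 = 2*C² + 127/9 = 127/9 + 2*C²)
O(-169, 113) + z(88 - 1*(-52)) = 1/(208 - 169) + (127/9 + 2*(88 - 1*(-52))²) = 1/39 + (127/9 + 2*(88 + 52)²) = 1/39 + (127/9 + 2*140²) = 1/39 + (127/9 + 2*19600) = 1/39 + (127/9 + 39200) = 1/39 + 352927/9 = 4588054/117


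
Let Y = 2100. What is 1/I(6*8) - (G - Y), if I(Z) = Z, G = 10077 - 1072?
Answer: -331439/48 ≈ -6905.0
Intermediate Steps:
G = 9005
1/I(6*8) - (G - Y) = 1/(6*8) - (9005 - 1*2100) = 1/48 - (9005 - 2100) = 1/48 - 1*6905 = 1/48 - 6905 = -331439/48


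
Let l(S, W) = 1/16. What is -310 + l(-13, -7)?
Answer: -4959/16 ≈ -309.94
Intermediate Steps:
l(S, W) = 1/16
-310 + l(-13, -7) = -310 + 1/16 = -4959/16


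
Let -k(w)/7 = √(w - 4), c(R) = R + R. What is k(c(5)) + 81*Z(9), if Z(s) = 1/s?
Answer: 9 - 7*√6 ≈ -8.1464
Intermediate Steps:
c(R) = 2*R
k(w) = -7*√(-4 + w) (k(w) = -7*√(w - 4) = -7*√(-4 + w))
k(c(5)) + 81*Z(9) = -7*√(-4 + 2*5) + 81/9 = -7*√(-4 + 10) + 81*(⅑) = -7*√6 + 9 = 9 - 7*√6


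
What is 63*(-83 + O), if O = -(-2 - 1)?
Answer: -5040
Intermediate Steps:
O = 3 (O = -1*(-3) = 3)
63*(-83 + O) = 63*(-83 + 3) = 63*(-80) = -5040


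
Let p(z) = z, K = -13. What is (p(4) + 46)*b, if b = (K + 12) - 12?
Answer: -650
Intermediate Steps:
b = -13 (b = (-13 + 12) - 12 = -1 - 12 = -13)
(p(4) + 46)*b = (4 + 46)*(-13) = 50*(-13) = -650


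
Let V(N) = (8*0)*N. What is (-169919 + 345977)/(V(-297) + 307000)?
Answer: 88029/153500 ≈ 0.57348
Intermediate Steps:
V(N) = 0 (V(N) = 0*N = 0)
(-169919 + 345977)/(V(-297) + 307000) = (-169919 + 345977)/(0 + 307000) = 176058/307000 = 176058*(1/307000) = 88029/153500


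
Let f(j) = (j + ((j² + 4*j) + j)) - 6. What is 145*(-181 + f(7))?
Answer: -13920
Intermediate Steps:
f(j) = -6 + j² + 6*j (f(j) = (j + (j² + 5*j)) - 6 = (j² + 6*j) - 6 = -6 + j² + 6*j)
145*(-181 + f(7)) = 145*(-181 + (-6 + 7² + 6*7)) = 145*(-181 + (-6 + 49 + 42)) = 145*(-181 + 85) = 145*(-96) = -13920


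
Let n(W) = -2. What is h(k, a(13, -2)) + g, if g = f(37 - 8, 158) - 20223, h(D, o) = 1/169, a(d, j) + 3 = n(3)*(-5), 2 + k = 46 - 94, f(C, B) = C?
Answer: -3412785/169 ≈ -20194.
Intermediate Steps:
k = -50 (k = -2 + (46 - 94) = -2 - 48 = -50)
a(d, j) = 7 (a(d, j) = -3 - 2*(-5) = -3 + 10 = 7)
h(D, o) = 1/169
g = -20194 (g = (37 - 8) - 20223 = 29 - 20223 = -20194)
h(k, a(13, -2)) + g = 1/169 - 20194 = -3412785/169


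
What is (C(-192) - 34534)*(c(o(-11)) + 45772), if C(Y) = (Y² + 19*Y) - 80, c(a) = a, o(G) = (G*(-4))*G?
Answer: -63312624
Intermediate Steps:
o(G) = -4*G² (o(G) = (-4*G)*G = -4*G²)
C(Y) = -80 + Y² + 19*Y
(C(-192) - 34534)*(c(o(-11)) + 45772) = ((-80 + (-192)² + 19*(-192)) - 34534)*(-4*(-11)² + 45772) = ((-80 + 36864 - 3648) - 34534)*(-4*121 + 45772) = (33136 - 34534)*(-484 + 45772) = -1398*45288 = -63312624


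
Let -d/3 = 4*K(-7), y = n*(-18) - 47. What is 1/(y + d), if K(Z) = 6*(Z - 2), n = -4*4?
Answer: 1/889 ≈ 0.0011249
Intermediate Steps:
n = -16
K(Z) = -12 + 6*Z (K(Z) = 6*(-2 + Z) = -12 + 6*Z)
y = 241 (y = -16*(-18) - 47 = 288 - 47 = 241)
d = 648 (d = -12*(-12 + 6*(-7)) = -12*(-12 - 42) = -12*(-54) = -3*(-216) = 648)
1/(y + d) = 1/(241 + 648) = 1/889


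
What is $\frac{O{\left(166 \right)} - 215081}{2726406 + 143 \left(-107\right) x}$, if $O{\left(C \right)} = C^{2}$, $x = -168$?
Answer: $- \frac{187525}{5296974} \approx -0.035402$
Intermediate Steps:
$\frac{O{\left(166 \right)} - 215081}{2726406 + 143 \left(-107\right) x} = \frac{166^{2} - 215081}{2726406 + 143 \left(-107\right) \left(-168\right)} = \frac{27556 - 215081}{2726406 - -2570568} = - \frac{187525}{2726406 + 2570568} = - \frac{187525}{5296974}$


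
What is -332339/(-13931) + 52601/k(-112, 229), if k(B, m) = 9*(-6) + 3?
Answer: -715835242/710481 ≈ -1007.5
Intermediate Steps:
k(B, m) = -51 (k(B, m) = -54 + 3 = -51)
-332339/(-13931) + 52601/k(-112, 229) = -332339/(-13931) + 52601/(-51) = -332339*(-1/13931) + 52601*(-1/51) = 332339/13931 - 52601/51 = -715835242/710481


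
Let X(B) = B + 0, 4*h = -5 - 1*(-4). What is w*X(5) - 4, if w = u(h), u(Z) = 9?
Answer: 41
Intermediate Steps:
h = -¼ (h = (-5 - 1*(-4))/4 = (-5 + 4)/4 = (¼)*(-1) = -¼ ≈ -0.25000)
w = 9
X(B) = B
w*X(5) - 4 = 9*5 - 4 = 45 - 4 = 41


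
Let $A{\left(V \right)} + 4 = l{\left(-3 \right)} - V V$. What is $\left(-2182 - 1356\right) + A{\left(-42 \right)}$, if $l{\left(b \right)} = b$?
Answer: $-5309$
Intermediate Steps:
$A{\left(V \right)} = -7 - V^{2}$ ($A{\left(V \right)} = -4 - \left(3 + V V\right) = -4 - \left(3 + V^{2}\right) = -7 - V^{2}$)
$\left(-2182 - 1356\right) + A{\left(-42 \right)} = \left(-2182 - 1356\right) - 1771 = -3538 - 1771 = -5309$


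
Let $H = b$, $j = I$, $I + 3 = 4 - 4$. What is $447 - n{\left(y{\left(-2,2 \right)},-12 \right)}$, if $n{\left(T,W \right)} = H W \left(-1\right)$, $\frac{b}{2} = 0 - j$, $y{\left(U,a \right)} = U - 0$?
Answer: $375$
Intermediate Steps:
$I = -3$ ($I = -3 + \left(4 - 4\right) = -3 + 0 = -3$)
$j = -3$
$y{\left(U,a \right)} = U$ ($y{\left(U,a \right)} = U + 0 = U$)
$b = 6$ ($b = 2 \left(0 - -3\right) = 2 \left(0 + 3\right) = 2 \cdot 3 = 6$)
$H = 6$
$n{\left(T,W \right)} = - 6 W$ ($n{\left(T,W \right)} = 6 W \left(-1\right) = - 6 W$)
$447 - n{\left(y{\left(-2,2 \right)},-12 \right)} = 447 - \left(-6\right) \left(-12\right) = 447 - 72 = 375$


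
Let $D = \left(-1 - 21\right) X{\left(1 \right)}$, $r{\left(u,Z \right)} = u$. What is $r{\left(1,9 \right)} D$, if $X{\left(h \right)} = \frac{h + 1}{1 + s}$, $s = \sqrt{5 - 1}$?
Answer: $- \frac{44}{3} \approx -14.667$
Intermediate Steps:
$s = 2$ ($s = \sqrt{4} = 2$)
$X{\left(h \right)} = \frac{1}{3} + \frac{h}{3}$ ($X{\left(h \right)} = \frac{h + 1}{1 + 2} = \frac{1 + h}{3} = \left(1 + h\right) \frac{1}{3} = \frac{1}{3} + \frac{h}{3}$)
$D = - \frac{44}{3}$ ($D = \left(-1 - 21\right) \left(\frac{1}{3} + \frac{1}{3} \cdot 1\right) = \left(-1 - 21\right) \left(\frac{1}{3} + \frac{1}{3}\right) = \left(-1 - 21\right) \frac{2}{3} = \left(-22\right) \frac{2}{3} = - \frac{44}{3} \approx -14.667$)
$r{\left(1,9 \right)} D = 1 \left(- \frac{44}{3}\right) = - \frac{44}{3}$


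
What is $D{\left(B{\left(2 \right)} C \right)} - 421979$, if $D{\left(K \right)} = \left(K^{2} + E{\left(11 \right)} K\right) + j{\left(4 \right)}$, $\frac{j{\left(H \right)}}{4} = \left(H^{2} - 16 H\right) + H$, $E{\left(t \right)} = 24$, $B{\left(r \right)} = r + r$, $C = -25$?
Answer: $-414555$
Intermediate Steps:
$B{\left(r \right)} = 2 r$
$j{\left(H \right)} = - 60 H + 4 H^{2}$ ($j{\left(H \right)} = 4 \left(\left(H^{2} - 16 H\right) + H\right) = 4 \left(H^{2} - 15 H\right) = - 60 H + 4 H^{2}$)
$D{\left(K \right)} = -176 + K^{2} + 24 K$ ($D{\left(K \right)} = \left(K^{2} + 24 K\right) + 4 \cdot 4 \left(-15 + 4\right) = \left(K^{2} + 24 K\right) + 4 \cdot 4 \left(-11\right) = \left(K^{2} + 24 K\right) - 176 = -176 + K^{2} + 24 K$)
$D{\left(B{\left(2 \right)} C \right)} - 421979 = \left(-176 + \left(2 \cdot 2 \left(-25\right)\right)^{2} + 24 \cdot 2 \cdot 2 \left(-25\right)\right) - 421979 = \left(-176 + \left(4 \left(-25\right)\right)^{2} + 24 \cdot 4 \left(-25\right)\right) - 421979 = \left(-176 + \left(-100\right)^{2} + 24 \left(-100\right)\right) - 421979 = \left(-176 + 10000 - 2400\right) - 421979 = 7424 - 421979 = -414555$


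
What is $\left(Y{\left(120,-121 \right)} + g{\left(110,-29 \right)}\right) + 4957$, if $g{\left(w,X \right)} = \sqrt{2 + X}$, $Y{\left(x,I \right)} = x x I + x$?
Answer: $-1737323 + 3 i \sqrt{3} \approx -1.7373 \cdot 10^{6} + 5.1962 i$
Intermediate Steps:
$Y{\left(x,I \right)} = x + I x^{2}$ ($Y{\left(x,I \right)} = x^{2} I + x = I x^{2} + x = x + I x^{2}$)
$\left(Y{\left(120,-121 \right)} + g{\left(110,-29 \right)}\right) + 4957 = \left(120 \left(1 - 14520\right) + \sqrt{2 - 29}\right) + 4957 = \left(120 \left(1 - 14520\right) + \sqrt{-27}\right) + 4957 = \left(120 \left(-14519\right) + 3 i \sqrt{3}\right) + 4957 = \left(-1742280 + 3 i \sqrt{3}\right) + 4957 = -1737323 + 3 i \sqrt{3}$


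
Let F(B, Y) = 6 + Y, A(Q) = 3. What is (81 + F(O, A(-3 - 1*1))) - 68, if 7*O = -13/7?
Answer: 22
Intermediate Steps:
O = -13/49 (O = (-13/7)/7 = (-13*⅐)/7 = (⅐)*(-13/7) = -13/49 ≈ -0.26531)
(81 + F(O, A(-3 - 1*1))) - 68 = (81 + (6 + 3)) - 68 = (81 + 9) - 68 = 90 - 68 = 22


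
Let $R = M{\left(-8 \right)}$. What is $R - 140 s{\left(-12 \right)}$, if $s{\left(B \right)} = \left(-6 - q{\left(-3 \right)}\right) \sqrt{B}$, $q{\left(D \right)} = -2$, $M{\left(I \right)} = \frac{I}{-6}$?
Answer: $\frac{4}{3} + 1120 i \sqrt{3} \approx 1.3333 + 1939.9 i$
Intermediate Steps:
$M{\left(I \right)} = - \frac{I}{6}$ ($M{\left(I \right)} = I \left(- \frac{1}{6}\right) = - \frac{I}{6}$)
$R = \frac{4}{3}$ ($R = \left(- \frac{1}{6}\right) \left(-8\right) = \frac{4}{3} \approx 1.3333$)
$s{\left(B \right)} = - 4 \sqrt{B}$ ($s{\left(B \right)} = \left(-6 - -2\right) \sqrt{B} = \left(-6 + 2\right) \sqrt{B} = - 4 \sqrt{B}$)
$R - 140 s{\left(-12 \right)} = \frac{4}{3} - 140 \left(- 4 \sqrt{-12}\right) = \frac{4}{3} - 140 \left(- 4 \cdot 2 i \sqrt{3}\right) = \frac{4}{3} - 140 \left(- 8 i \sqrt{3}\right) = \frac{4}{3} + 1120 i \sqrt{3}$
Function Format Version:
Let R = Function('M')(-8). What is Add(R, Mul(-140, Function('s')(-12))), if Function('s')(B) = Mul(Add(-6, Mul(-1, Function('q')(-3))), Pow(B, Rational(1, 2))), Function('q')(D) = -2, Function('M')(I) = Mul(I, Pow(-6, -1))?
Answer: Add(Rational(4, 3), Mul(1120, I, Pow(3, Rational(1, 2)))) ≈ Add(1.3333, Mul(1939.9, I))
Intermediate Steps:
Function('M')(I) = Mul(Rational(-1, 6), I) (Function('M')(I) = Mul(I, Rational(-1, 6)) = Mul(Rational(-1, 6), I))
R = Rational(4, 3) (R = Mul(Rational(-1, 6), -8) = Rational(4, 3) ≈ 1.3333)
Function('s')(B) = Mul(-4, Pow(B, Rational(1, 2))) (Function('s')(B) = Mul(Add(-6, Mul(-1, -2)), Pow(B, Rational(1, 2))) = Mul(Add(-6, 2), Pow(B, Rational(1, 2))) = Mul(-4, Pow(B, Rational(1, 2))))
Add(R, Mul(-140, Function('s')(-12))) = Add(Rational(4, 3), Mul(-140, Mul(-4, Pow(-12, Rational(1, 2))))) = Add(Rational(4, 3), Mul(-140, Mul(-4, Mul(2, I, Pow(3, Rational(1, 2)))))) = Add(Rational(4, 3), Mul(-140, Mul(-8, I, Pow(3, Rational(1, 2))))) = Add(Rational(4, 3), Mul(1120, I, Pow(3, Rational(1, 2))))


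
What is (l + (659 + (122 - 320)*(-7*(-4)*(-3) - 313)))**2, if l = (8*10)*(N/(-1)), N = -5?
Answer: 6346512225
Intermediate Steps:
l = 400 (l = (8*10)*(-5/(-1)) = 80*(-5*(-1)) = 80*5 = 400)
(l + (659 + (122 - 320)*(-7*(-4)*(-3) - 313)))**2 = (400 + (659 + (122 - 320)*(-7*(-4)*(-3) - 313)))**2 = (400 + (659 - 198*(28*(-3) - 313)))**2 = (400 + (659 - 198*(-84 - 313)))**2 = (400 + (659 - 198*(-397)))**2 = (400 + (659 + 78606))**2 = (400 + 79265)**2 = 79665**2 = 6346512225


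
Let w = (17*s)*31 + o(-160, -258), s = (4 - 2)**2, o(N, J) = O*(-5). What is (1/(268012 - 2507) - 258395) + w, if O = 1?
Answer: -68046807459/265505 ≈ -2.5629e+5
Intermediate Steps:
o(N, J) = -5 (o(N, J) = 1*(-5) = -5)
s = 4 (s = 2**2 = 4)
w = 2103 (w = (17*4)*31 - 5 = 68*31 - 5 = 2108 - 5 = 2103)
(1/(268012 - 2507) - 258395) + w = (1/(268012 - 2507) - 258395) + 2103 = (1/265505 - 258395) + 2103 = -68605164474/265505 + 2103 = -68046807459/265505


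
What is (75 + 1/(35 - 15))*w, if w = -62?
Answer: -46531/10 ≈ -4653.1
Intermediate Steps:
(75 + 1/(35 - 15))*w = (75 + 1/(35 - 15))*(-62) = (75 + 1/20)*(-62) = (1501/20)*(-62) = -46531/10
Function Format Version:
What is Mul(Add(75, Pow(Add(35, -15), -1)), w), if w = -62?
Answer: Rational(-46531, 10) ≈ -4653.1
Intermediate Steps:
Mul(Add(75, Pow(Add(35, -15), -1)), w) = Mul(Add(75, Pow(Add(35, -15), -1)), -62) = Mul(Add(75, Pow(20, -1)), -62) = Mul(Add(75, Rational(1, 20)), -62) = Mul(Rational(1501, 20), -62) = Rational(-46531, 10)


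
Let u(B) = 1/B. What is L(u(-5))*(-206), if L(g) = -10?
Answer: 2060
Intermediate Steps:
u(B) = 1/B
L(u(-5))*(-206) = -10*(-206) = 2060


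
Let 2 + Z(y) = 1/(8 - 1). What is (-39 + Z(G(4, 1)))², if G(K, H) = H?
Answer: 81796/49 ≈ 1669.3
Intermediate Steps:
Z(y) = -13/7 (Z(y) = -2 + 1/(8 - 1) = -2 + 1/7 = -2 + ⅐ = -13/7)
(-39 + Z(G(4, 1)))² = (-39 - 13/7)² = (-286/7)² = 81796/49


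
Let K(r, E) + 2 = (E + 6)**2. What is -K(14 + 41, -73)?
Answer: -4487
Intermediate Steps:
K(r, E) = -2 + (6 + E)**2 (K(r, E) = -2 + (E + 6)**2 = -2 + (6 + E)**2)
-K(14 + 41, -73) = -(-2 + (6 - 73)**2) = -(-2 + (-67)**2) = -(-2 + 4489) = -1*4487 = -4487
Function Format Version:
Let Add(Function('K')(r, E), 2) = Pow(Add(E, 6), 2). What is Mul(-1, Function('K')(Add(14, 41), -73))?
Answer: -4487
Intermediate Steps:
Function('K')(r, E) = Add(-2, Pow(Add(6, E), 2)) (Function('K')(r, E) = Add(-2, Pow(Add(E, 6), 2)) = Add(-2, Pow(Add(6, E), 2)))
Mul(-1, Function('K')(Add(14, 41), -73)) = Mul(-1, Add(-2, Pow(Add(6, -73), 2))) = Mul(-1, Add(-2, Pow(-67, 2))) = Mul(-1, Add(-2, 4489)) = Mul(-1, 4487) = -4487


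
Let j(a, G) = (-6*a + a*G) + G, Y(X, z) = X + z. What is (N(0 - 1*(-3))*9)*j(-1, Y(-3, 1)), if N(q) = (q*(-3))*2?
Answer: -972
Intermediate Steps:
N(q) = -6*q (N(q) = -3*q*2 = -6*q)
j(a, G) = G - 6*a + G*a (j(a, G) = (-6*a + G*a) + G = G - 6*a + G*a)
(N(0 - 1*(-3))*9)*j(-1, Y(-3, 1)) = (-6*(0 - 1*(-3))*9)*((-3 + 1) - 6*(-1) + (-3 + 1)*(-1)) = (-6*(0 + 3)*9)*(-2 + 6 - 2*(-1)) = (-6*3*9)*(-2 + 6 + 2) = -18*9*6 = -162*6 = -972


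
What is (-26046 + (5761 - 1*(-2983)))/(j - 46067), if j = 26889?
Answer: 8651/9589 ≈ 0.90218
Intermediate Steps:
(-26046 + (5761 - 1*(-2983)))/(j - 46067) = (-26046 + (5761 - 1*(-2983)))/(26889 - 46067) = (-26046 + (5761 + 2983))/(-19178) = (-26046 + 8744)*(-1/19178) = -17302*(-1/19178) = 8651/9589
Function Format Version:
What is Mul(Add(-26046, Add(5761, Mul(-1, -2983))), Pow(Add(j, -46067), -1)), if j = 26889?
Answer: Rational(8651, 9589) ≈ 0.90218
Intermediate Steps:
Mul(Add(-26046, Add(5761, Mul(-1, -2983))), Pow(Add(j, -46067), -1)) = Mul(Add(-26046, Add(5761, Mul(-1, -2983))), Pow(Add(26889, -46067), -1)) = Mul(Add(-26046, Add(5761, 2983)), Pow(-19178, -1)) = Mul(Add(-26046, 8744), Rational(-1, 19178)) = Mul(-17302, Rational(-1, 19178)) = Rational(8651, 9589)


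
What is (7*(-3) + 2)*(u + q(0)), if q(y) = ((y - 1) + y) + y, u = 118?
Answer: -2223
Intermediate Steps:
q(y) = -1 + 3*y (q(y) = ((-1 + y) + y) + y = (-1 + 2*y) + y = -1 + 3*y)
(7*(-3) + 2)*(u + q(0)) = (7*(-3) + 2)*(118 + (-1 + 3*0)) = (-21 + 2)*(118 + (-1 + 0)) = -19*(118 - 1) = -19*117 = -2223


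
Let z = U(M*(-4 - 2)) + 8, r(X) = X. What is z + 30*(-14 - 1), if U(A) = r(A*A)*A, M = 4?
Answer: -14266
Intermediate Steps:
U(A) = A³ (U(A) = (A*A)*A = A²*A = A³)
z = -13816 (z = (4*(-4 - 2))³ + 8 = (4*(-6))³ + 8 = (-24)³ + 8 = -13824 + 8 = -13816)
z + 30*(-14 - 1) = -13816 + 30*(-14 - 1) = -13816 + 30*(-15) = -13816 - 450 = -14266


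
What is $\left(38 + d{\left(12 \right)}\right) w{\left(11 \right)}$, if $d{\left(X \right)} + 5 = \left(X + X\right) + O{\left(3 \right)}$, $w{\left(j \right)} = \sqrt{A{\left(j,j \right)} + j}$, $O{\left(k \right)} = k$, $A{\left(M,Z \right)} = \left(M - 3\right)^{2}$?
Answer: $300 \sqrt{3} \approx 519.62$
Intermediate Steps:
$A{\left(M,Z \right)} = \left(-3 + M\right)^{2}$
$w{\left(j \right)} = \sqrt{j + \left(-3 + j\right)^{2}}$ ($w{\left(j \right)} = \sqrt{\left(-3 + j\right)^{2} + j} = \sqrt{j + \left(-3 + j\right)^{2}}$)
$d{\left(X \right)} = -2 + 2 X$ ($d{\left(X \right)} = -5 + \left(\left(X + X\right) + 3\right) = -5 + \left(2 X + 3\right) = -5 + \left(3 + 2 X\right) = -2 + 2 X$)
$\left(38 + d{\left(12 \right)}\right) w{\left(11 \right)} = \left(38 + \left(-2 + 2 \cdot 12\right)\right) \sqrt{11 + \left(-3 + 11\right)^{2}} = \left(38 + \left(-2 + 24\right)\right) \sqrt{11 + 8^{2}} = \left(38 + 22\right) \sqrt{11 + 64} = 60 \sqrt{75} = 60 \cdot 5 \sqrt{3} = 300 \sqrt{3}$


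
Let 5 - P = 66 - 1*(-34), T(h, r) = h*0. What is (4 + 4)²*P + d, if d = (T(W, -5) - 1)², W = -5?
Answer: -6079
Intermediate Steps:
T(h, r) = 0
d = 1 (d = (0 - 1)² = (-1)² = 1)
P = -95 (P = 5 - (66 - 1*(-34)) = 5 - (66 + 34) = 5 - 1*100 = 5 - 100 = -95)
(4 + 4)²*P + d = (4 + 4)²*(-95) + 1 = 8²*(-95) + 1 = 64*(-95) + 1 = -6080 + 1 = -6079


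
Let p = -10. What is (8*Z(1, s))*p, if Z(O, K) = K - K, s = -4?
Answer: 0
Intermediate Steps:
Z(O, K) = 0
(8*Z(1, s))*p = (8*0)*(-10) = 0*(-10) = 0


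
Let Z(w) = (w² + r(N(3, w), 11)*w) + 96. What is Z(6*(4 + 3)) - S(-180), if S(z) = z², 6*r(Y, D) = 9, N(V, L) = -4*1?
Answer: -30477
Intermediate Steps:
N(V, L) = -4
r(Y, D) = 3/2 (r(Y, D) = (⅙)*9 = 3/2)
Z(w) = 96 + w² + 3*w/2 (Z(w) = (w² + 3*w/2) + 96 = 96 + w² + 3*w/2)
Z(6*(4 + 3)) - S(-180) = (96 + (6*(4 + 3))² + 3*(6*(4 + 3))/2) - 1*(-180)² = (96 + (6*7)² + 3*(6*7)/2) - 1*32400 = (96 + 42² + (3/2)*42) - 32400 = (96 + 1764 + 63) - 32400 = 1923 - 32400 = -30477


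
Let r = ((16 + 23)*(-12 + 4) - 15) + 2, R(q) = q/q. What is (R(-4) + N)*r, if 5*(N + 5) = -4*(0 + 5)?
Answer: 2600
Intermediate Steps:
R(q) = 1
r = -325 (r = (39*(-8) - 15) + 2 = (-312 - 15) + 2 = -327 + 2 = -325)
N = -9 (N = -5 + (-4*(0 + 5))/5 = -5 + (-4*5)/5 = -5 + (1/5)*(-20) = -5 - 4 = -9)
(R(-4) + N)*r = (1 - 9)*(-325) = -8*(-325) = 2600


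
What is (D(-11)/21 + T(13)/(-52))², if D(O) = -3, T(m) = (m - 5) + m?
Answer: 39601/132496 ≈ 0.29888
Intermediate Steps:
T(m) = -5 + 2*m (T(m) = (-5 + m) + m = -5 + 2*m)
(D(-11)/21 + T(13)/(-52))² = (-3/21 + (-5 + 2*13)/(-52))² = (-3*1/21 + (-5 + 26)*(-1/52))² = (-⅐ + 21*(-1/52))² = (-⅐ - 21/52)² = (-199/364)² = 39601/132496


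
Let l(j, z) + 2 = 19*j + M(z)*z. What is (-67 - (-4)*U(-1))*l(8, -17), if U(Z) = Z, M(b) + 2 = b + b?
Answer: -54102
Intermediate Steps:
M(b) = -2 + 2*b (M(b) = -2 + (b + b) = -2 + 2*b)
l(j, z) = -2 + 19*j + z*(-2 + 2*z) (l(j, z) = -2 + (19*j + (-2 + 2*z)*z) = -2 + (19*j + z*(-2 + 2*z)) = -2 + 19*j + z*(-2 + 2*z))
(-67 - (-4)*U(-1))*l(8, -17) = (-67 - (-4)*(-1))*(-2 + 19*8 + 2*(-17)*(-1 - 17)) = (-67 - 1*4)*(-2 + 152 + 2*(-17)*(-18)) = (-67 - 4)*(-2 + 152 + 612) = -71*762 = -54102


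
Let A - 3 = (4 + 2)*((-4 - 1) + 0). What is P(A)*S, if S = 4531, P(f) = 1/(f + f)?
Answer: -4531/54 ≈ -83.907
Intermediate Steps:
A = -27 (A = 3 + (4 + 2)*((-4 - 1) + 0) = 3 + 6*(-5 + 0) = 3 + 6*(-5) = 3 - 30 = -27)
P(f) = 1/(2*f)
P(A)*S = ((½)/(-27))*4531 = ((½)*(-1/27))*4531 = -1/54*4531 = -4531/54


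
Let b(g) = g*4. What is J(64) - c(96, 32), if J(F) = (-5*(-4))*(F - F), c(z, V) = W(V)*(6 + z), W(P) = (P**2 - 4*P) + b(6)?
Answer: -93840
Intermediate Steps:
b(g) = 4*g
W(P) = 24 + P**2 - 4*P (W(P) = (P**2 - 4*P) + 4*6 = (P**2 - 4*P) + 24 = 24 + P**2 - 4*P)
c(z, V) = (6 + z)*(24 + V**2 - 4*V) (c(z, V) = (24 + V**2 - 4*V)*(6 + z) = (6 + z)*(24 + V**2 - 4*V))
J(F) = 0 (J(F) = 20*0 = 0)
J(64) - c(96, 32) = 0 - (6 + 96)*(24 + 32**2 - 4*32) = 0 - 102*(24 + 1024 - 128) = 0 - 102*920 = 0 - 1*93840 = 0 - 93840 = -93840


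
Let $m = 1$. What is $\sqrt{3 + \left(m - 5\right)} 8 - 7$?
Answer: $-7 + 8 i \approx -7.0 + 8.0 i$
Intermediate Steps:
$\sqrt{3 + \left(m - 5\right)} 8 - 7 = \sqrt{3 + \left(1 - 5\right)} 8 - 7 = \sqrt{3 - 4} \cdot 8 - 7 = \sqrt{-1} \cdot 8 - 7 = i 8 - 7 = 8 i - 7 = -7 + 8 i$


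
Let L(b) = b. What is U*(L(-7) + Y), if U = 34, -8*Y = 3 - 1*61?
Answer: 17/2 ≈ 8.5000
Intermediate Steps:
Y = 29/4 (Y = -(3 - 1*61)/8 = -(3 - 61)/8 = -⅛*(-58) = 29/4 ≈ 7.2500)
U*(L(-7) + Y) = 34*(-7 + 29/4) = 34*(¼) = 17/2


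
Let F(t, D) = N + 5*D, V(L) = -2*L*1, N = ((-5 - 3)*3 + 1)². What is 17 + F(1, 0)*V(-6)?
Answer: 6365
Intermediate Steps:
N = 529 (N = (-8*3 + 1)² = (-24 + 1)² = (-23)² = 529)
V(L) = -2*L
F(t, D) = 529 + 5*D
17 + F(1, 0)*V(-6) = 17 + (529 + 5*0)*(-2*(-6)) = 17 + (529 + 0)*12 = 17 + 529*12 = 17 + 6348 = 6365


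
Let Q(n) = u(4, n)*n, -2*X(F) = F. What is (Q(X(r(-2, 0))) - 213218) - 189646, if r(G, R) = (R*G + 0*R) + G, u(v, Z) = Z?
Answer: -402863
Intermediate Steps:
r(G, R) = G + G*R (r(G, R) = (G*R + 0) + G = G*R + G = G + G*R)
X(F) = -F/2
Q(n) = n² (Q(n) = n*n = n²)
(Q(X(r(-2, 0))) - 213218) - 189646 = ((-(-1)*(1 + 0))² - 213218) - 189646 = ((-(-1))² - 213218) - 189646 = ((-½*(-2))² - 213218) - 189646 = (1² - 213218) - 189646 = (1 - 213218) - 189646 = -213217 - 189646 = -402863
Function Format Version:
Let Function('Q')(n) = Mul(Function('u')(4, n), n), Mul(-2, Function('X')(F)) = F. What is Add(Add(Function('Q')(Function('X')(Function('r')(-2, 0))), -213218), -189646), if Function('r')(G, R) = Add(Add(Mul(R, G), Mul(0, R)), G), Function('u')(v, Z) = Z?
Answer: -402863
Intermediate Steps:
Function('r')(G, R) = Add(G, Mul(G, R)) (Function('r')(G, R) = Add(Add(Mul(G, R), 0), G) = Add(Mul(G, R), G) = Add(G, Mul(G, R)))
Function('X')(F) = Mul(Rational(-1, 2), F)
Function('Q')(n) = Pow(n, 2) (Function('Q')(n) = Mul(n, n) = Pow(n, 2))
Add(Add(Function('Q')(Function('X')(Function('r')(-2, 0))), -213218), -189646) = Add(Add(Pow(Mul(Rational(-1, 2), Mul(-2, Add(1, 0))), 2), -213218), -189646) = Add(Add(Pow(Mul(Rational(-1, 2), Mul(-2, 1)), 2), -213218), -189646) = Add(Add(Pow(Mul(Rational(-1, 2), -2), 2), -213218), -189646) = Add(Add(Pow(1, 2), -213218), -189646) = Add(Add(1, -213218), -189646) = Add(-213217, -189646) = -402863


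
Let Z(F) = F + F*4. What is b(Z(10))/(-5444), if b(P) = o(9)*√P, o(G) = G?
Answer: -45*√2/5444 ≈ -0.011690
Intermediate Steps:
Z(F) = 5*F (Z(F) = F + 4*F = 5*F)
b(P) = 9*√P
b(Z(10))/(-5444) = (9*√(5*10))/(-5444) = (9*√50)*(-1/5444) = (9*(5*√2))*(-1/5444) = (45*√2)*(-1/5444) = -45*√2/5444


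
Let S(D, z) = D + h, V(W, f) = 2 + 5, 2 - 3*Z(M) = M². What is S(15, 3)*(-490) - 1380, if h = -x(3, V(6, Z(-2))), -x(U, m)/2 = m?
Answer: -15590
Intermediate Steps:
Z(M) = ⅔ - M²/3
V(W, f) = 7
x(U, m) = -2*m
h = 14 (h = -(-2)*7 = -1*(-14) = 14)
S(D, z) = 14 + D (S(D, z) = D + 14 = 14 + D)
S(15, 3)*(-490) - 1380 = (14 + 15)*(-490) - 1380 = 29*(-490) - 1380 = -14210 - 1380 = -15590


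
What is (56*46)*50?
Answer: 128800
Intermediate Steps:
(56*46)*50 = 2576*50 = 128800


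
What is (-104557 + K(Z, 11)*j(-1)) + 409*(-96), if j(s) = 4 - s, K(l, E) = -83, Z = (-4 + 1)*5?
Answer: -144236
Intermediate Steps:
Z = -15 (Z = -3*5 = -15)
(-104557 + K(Z, 11)*j(-1)) + 409*(-96) = (-104557 - 83*(4 - 1*(-1))) + 409*(-96) = (-104557 - 83*(4 + 1)) - 39264 = (-104557 - 83*5) - 39264 = (-104557 - 415) - 39264 = -104972 - 39264 = -144236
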